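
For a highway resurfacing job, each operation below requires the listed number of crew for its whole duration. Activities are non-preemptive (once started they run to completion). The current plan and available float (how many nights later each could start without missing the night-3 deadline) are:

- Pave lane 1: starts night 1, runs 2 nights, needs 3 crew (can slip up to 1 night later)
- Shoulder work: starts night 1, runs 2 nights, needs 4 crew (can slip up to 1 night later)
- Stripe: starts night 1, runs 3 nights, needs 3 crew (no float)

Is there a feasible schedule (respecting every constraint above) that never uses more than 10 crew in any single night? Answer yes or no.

Schedule Pave lane 1@1, Shoulder work@1, Stripe@1: n1:10  n2:10  n3:3 — peak 10 ≤ 10.

yes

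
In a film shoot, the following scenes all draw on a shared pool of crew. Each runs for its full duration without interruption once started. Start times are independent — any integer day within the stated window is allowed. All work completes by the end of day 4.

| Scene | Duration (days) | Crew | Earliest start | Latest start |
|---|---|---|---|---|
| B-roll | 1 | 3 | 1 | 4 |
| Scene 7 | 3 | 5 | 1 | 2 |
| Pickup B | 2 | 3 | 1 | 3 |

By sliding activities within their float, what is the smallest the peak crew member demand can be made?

Early-start (B-roll@1, Scene 7@1, Pickup B@1) gives peak 11: d1:11  d2:8  d3:5  d4:0.
Shift Pickup B→2.
Schedule B-roll@1, Scene 7@1, Pickup B@2: d1:8  d2:8  d3:8  d4:0 — peak 8.
No arrangement of the 24 feasible schedules does better.

8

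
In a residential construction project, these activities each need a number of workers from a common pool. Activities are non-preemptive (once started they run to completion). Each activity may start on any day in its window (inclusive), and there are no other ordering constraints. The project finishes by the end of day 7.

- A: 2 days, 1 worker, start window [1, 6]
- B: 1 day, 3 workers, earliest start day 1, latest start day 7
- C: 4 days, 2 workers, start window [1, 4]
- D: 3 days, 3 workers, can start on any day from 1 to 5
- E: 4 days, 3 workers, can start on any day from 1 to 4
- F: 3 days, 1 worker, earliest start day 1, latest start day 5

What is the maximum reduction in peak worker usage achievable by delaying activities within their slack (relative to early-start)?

Early-start peak: d1:13  d2:10  d3:9  d4:5  d5:0  d6:0  d7:0 ⇒ 13.
Leveled (A@1, B@1, C@1, D@5, E@3, F@2): d1:6  d2:4  d3:6  d4:6  d5:6  d6:6  d7:3 ⇒ 6.
Reduction 13 − 6 = 7.

7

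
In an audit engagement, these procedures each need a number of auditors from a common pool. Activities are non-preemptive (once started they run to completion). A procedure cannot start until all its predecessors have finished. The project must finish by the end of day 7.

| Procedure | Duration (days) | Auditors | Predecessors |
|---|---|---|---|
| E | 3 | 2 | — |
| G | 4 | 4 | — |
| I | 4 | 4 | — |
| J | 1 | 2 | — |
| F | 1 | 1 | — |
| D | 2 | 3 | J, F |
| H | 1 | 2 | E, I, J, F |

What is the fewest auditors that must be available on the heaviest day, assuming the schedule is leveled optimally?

Early-start (E@1, G@1, I@1, J@1, F@1, D@2, H@5) gives peak 13: d1:13  d2:13  d3:13  d4:8  d5:2  d6:0  d7:0.
Shift G→4, F→2, D→5, H→7.
Schedule E@1, G@4, I@1, J@1, F@2, D@5, H@7: d1:8  d2:7  d3:6  d4:8  d5:7  d6:7  d7:6 — peak 8.

8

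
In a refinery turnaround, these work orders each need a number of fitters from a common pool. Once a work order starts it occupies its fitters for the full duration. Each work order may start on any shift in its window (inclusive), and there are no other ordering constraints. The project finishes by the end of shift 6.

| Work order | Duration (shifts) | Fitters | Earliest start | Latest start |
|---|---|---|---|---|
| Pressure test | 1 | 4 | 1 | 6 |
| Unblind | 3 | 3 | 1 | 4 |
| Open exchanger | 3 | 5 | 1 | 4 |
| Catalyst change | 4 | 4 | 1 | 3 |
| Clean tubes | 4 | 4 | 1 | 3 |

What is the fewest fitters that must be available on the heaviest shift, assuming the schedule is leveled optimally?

Early-start (Pressure test@1, Unblind@1, Open exchanger@1, Catalyst change@1, Clean tubes@1) gives peak 20: s1:20  s2:16  s3:16  s4:8  s5:0  s6:0.
Shift Open exchanger→4, Clean tubes→2.
Schedule Pressure test@1, Unblind@1, Open exchanger@4, Catalyst change@1, Clean tubes@2: s1:11  s2:11  s3:11  s4:13  s5:9  s6:5 — peak 13.

13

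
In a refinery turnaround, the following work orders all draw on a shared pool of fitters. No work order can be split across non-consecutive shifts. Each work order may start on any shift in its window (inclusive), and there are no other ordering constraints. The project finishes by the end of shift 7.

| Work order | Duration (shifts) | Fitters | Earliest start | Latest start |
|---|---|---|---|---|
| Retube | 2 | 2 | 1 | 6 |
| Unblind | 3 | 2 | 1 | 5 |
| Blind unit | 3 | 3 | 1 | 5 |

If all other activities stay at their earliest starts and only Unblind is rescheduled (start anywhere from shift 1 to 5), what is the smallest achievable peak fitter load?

5

Unblind@1: s1:7  s2:7  s3:5  s4:0  s5:0  s6:0  s7:0 → peak 7
Unblind@2: s1:5  s2:7  s3:5  s4:2  s5:0  s6:0  s7:0 → peak 7
Unblind@3: s1:5  s2:5  s3:5  s4:2  s5:2  s6:0  s7:0 → peak 5
Unblind@4: s1:5  s2:5  s3:3  s4:2  s5:2  s6:2  s7:0 → peak 5
Unblind@5: s1:5  s2:5  s3:3  s4:0  s5:2  s6:2  s7:2 → peak 5
Best is Unblind@3, peak 5.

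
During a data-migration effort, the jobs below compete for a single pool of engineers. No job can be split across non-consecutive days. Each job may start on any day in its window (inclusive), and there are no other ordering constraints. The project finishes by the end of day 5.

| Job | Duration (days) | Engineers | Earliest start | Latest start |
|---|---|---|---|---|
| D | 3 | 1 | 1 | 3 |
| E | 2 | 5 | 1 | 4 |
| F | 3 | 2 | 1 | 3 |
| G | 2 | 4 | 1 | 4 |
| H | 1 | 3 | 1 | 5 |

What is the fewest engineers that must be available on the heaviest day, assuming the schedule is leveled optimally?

6

Early-start (D@1, E@1, F@1, G@1, H@1) gives peak 15: d1:15  d2:12  d3:3  d4:0  d5:0.
Shift F→3, G→4, H→3.
Schedule D@1, E@1, F@3, G@4, H@3: d1:6  d2:6  d3:6  d4:6  d5:6 — peak 6.
Total engineer-days = 30 over 5 days ⇒ peak ≥ ⌈30/5⌉ = 6, so 6 is optimal.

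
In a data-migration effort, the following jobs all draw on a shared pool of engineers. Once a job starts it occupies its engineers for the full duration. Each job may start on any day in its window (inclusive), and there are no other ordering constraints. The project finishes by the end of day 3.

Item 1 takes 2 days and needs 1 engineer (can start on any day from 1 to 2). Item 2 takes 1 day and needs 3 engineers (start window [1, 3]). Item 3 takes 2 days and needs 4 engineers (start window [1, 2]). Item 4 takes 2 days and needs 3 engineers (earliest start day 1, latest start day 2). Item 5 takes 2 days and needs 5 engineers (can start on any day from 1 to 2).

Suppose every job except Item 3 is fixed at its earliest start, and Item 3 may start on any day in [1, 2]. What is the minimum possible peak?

Item 3@1: d1:16  d2:13  d3:0 → peak 16
Item 3@2: d1:12  d2:13  d3:4 → peak 13
Best is Item 3@2, peak 13.

13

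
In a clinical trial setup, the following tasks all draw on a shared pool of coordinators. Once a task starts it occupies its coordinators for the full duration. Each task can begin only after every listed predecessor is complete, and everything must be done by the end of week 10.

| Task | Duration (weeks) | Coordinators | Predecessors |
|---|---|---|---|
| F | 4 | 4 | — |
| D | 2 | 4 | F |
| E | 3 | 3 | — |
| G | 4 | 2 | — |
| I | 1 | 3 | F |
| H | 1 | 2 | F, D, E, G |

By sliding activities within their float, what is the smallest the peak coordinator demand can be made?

6

Early-start (F@1, D@5, E@1, G@1, I@5, H@7) gives peak 9: w1:9  w2:9  w3:9  w4:6  w5:7  w6:4  w7:2  w8:0  w9:0  w10:0.
Shift E→7, I→7, H→10.
Schedule F@1, D@5, E@7, G@1, I@7, H@10: w1:6  w2:6  w3:6  w4:6  w5:4  w6:4  w7:6  w8:3  w9:3  w10:2 — peak 6.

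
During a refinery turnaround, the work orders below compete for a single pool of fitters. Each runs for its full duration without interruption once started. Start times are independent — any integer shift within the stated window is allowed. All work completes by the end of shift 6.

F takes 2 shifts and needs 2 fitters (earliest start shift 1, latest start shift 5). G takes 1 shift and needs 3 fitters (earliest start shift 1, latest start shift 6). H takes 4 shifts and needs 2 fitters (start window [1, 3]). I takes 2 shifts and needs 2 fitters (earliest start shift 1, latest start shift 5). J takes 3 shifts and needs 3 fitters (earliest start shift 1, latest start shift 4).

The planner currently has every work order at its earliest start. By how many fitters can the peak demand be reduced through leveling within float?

7

Early-start peak: s1:12  s2:9  s3:5  s4:2  s5:0  s6:0 ⇒ 12.
Leveled (F@1, G@1, H@3, I@2, J@4): s1:5  s2:4  s3:4  s4:5  s5:5  s6:5 ⇒ 5.
Reduction 12 − 5 = 7.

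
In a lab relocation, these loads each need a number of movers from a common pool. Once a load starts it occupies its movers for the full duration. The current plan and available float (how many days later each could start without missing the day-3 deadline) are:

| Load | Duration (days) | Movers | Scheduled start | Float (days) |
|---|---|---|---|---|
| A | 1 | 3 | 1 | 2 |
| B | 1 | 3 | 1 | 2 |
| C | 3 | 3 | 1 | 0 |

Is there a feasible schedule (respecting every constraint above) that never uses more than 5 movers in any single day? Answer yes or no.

The minimum achievable peak is 6; 5 < 6, so no feasible schedule stays within the cap.

no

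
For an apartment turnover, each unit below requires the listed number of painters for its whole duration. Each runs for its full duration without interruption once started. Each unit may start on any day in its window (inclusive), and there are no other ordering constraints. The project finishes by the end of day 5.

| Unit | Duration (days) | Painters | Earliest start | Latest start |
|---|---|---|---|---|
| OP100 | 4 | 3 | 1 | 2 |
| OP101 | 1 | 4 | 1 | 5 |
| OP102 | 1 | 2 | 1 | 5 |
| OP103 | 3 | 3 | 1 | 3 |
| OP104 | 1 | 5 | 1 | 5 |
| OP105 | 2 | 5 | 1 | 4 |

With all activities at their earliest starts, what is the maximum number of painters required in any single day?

Early-start schedule: OP100@1, OP101@1, OP102@1, OP103@1, OP104@1, OP105@1.
Load per day: day 1: 22, day 2: 11, day 3: 6, day 4: 3, day 5: 0.
Peak is 22.

22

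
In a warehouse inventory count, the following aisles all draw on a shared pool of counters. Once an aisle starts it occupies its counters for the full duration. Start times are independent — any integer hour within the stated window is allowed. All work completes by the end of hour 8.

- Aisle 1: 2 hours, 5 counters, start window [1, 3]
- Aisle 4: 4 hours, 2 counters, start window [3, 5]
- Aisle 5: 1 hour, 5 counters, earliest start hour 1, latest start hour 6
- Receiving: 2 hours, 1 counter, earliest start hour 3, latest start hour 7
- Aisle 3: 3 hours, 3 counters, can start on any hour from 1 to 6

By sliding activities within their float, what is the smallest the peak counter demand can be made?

Early-start (Aisle 1@1, Aisle 4@3, Aisle 5@1, Receiving@3, Aisle 3@1) gives peak 13: h1:13  h2:8  h3:6  h4:3  h5:2  h6:2  h7:0  h8:0.
Shift Aisle 4→4, Aisle 5→3, Receiving→4, Aisle 3→6.
Schedule Aisle 1@1, Aisle 4@4, Aisle 5@3, Receiving@4, Aisle 3@6: h1:5  h2:5  h3:5  h4:3  h5:3  h6:5  h7:5  h8:3 — peak 5.
Total counter-hours = 34 over 8 hours ⇒ peak ≥ ⌈34/8⌉ = 5, so 5 is optimal.

5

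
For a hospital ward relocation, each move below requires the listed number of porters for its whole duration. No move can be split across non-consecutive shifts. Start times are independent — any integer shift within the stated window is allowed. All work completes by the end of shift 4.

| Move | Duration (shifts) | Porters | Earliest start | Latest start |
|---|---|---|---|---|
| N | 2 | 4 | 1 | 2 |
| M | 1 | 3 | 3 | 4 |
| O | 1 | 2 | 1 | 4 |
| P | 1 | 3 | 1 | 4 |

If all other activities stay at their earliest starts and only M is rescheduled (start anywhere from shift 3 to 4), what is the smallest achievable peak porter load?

9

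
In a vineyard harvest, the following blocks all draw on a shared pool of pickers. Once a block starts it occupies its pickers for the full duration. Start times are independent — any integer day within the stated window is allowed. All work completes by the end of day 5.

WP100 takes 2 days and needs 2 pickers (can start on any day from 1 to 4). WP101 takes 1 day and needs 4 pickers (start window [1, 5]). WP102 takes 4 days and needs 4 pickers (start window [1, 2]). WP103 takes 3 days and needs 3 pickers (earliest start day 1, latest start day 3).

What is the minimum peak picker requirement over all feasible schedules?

Early-start (WP100@1, WP101@1, WP102@1, WP103@1) gives peak 13: d1:13  d2:9  d3:7  d4:4  d5:0.
Shift WP102→2, WP103→3.
Schedule WP100@1, WP101@1, WP102@2, WP103@3: d1:6  d2:6  d3:7  d4:7  d5:7 — peak 7.
Total picker-days = 33 over 5 days ⇒ peak ≥ ⌈33/5⌉ = 7, so 7 is optimal.

7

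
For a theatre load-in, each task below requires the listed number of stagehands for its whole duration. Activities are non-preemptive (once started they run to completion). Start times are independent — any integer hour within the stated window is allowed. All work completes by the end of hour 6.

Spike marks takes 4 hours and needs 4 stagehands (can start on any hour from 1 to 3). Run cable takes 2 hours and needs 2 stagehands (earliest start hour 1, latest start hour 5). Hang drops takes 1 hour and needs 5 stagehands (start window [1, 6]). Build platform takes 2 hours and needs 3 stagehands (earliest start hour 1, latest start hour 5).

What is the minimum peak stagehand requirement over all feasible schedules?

Early-start (Spike marks@1, Run cable@1, Hang drops@1, Build platform@1) gives peak 14: h1:14  h2:9  h3:4  h4:4  h5:0  h6:0.
Shift Hang drops→5, Build platform→3.
Schedule Spike marks@1, Run cable@1, Hang drops@5, Build platform@3: h1:6  h2:6  h3:7  h4:7  h5:5  h6:0 — peak 7.

7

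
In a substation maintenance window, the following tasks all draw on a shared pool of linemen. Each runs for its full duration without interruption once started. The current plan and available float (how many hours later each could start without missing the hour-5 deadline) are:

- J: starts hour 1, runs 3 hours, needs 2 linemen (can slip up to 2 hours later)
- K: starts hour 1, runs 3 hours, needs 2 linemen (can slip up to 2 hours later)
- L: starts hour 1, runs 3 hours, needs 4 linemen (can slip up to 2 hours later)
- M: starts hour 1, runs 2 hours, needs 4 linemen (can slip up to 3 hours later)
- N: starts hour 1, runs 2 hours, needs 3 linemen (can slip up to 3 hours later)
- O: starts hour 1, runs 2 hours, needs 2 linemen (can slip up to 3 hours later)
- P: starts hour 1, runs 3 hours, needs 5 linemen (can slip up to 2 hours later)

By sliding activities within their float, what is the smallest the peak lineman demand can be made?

13

Early-start (J@1, K@1, L@1, M@1, N@1, O@1, P@1) gives peak 22: h1:22  h2:22  h3:13  h4:0  h5:0.
Shift N→4, O→4, P→3.
Schedule J@1, K@1, L@1, M@1, N@4, O@4, P@3: h1:12  h2:12  h3:13  h4:10  h5:10 — peak 13.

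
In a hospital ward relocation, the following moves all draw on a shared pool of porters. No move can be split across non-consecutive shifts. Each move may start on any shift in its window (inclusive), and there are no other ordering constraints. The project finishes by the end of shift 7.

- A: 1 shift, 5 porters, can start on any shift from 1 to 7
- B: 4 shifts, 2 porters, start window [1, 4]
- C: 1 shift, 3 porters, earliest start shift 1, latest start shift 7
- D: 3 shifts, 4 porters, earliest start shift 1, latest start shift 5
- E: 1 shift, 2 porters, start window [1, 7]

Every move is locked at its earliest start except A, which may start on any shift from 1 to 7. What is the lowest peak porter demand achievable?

A@1: s1:16  s2:6  s3:6  s4:2  s5:0  s6:0  s7:0 → peak 16
A@2: s1:11  s2:11  s3:6  s4:2  s5:0  s6:0  s7:0 → peak 11
A@3: s1:11  s2:6  s3:11  s4:2  s5:0  s6:0  s7:0 → peak 11
A@4: s1:11  s2:6  s3:6  s4:7  s5:0  s6:0  s7:0 → peak 11
A@5: s1:11  s2:6  s3:6  s4:2  s5:5  s6:0  s7:0 → peak 11
A@6: s1:11  s2:6  s3:6  s4:2  s5:0  s6:5  s7:0 → peak 11
A@7: s1:11  s2:6  s3:6  s4:2  s5:0  s6:0  s7:5 → peak 11
Best is A@2, peak 11.

11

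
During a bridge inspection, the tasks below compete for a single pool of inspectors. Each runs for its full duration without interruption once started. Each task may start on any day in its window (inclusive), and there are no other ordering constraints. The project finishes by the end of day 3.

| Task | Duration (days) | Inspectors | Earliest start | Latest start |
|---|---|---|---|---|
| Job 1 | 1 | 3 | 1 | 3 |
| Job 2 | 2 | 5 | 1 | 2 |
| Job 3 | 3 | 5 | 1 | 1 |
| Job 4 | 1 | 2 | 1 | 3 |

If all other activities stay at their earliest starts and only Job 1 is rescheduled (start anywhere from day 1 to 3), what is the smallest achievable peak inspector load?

12

Job 1@1: d1:15  d2:10  d3:5 → peak 15
Job 1@2: d1:12  d2:13  d3:5 → peak 13
Job 1@3: d1:12  d2:10  d3:8 → peak 12
Best is Job 1@3, peak 12.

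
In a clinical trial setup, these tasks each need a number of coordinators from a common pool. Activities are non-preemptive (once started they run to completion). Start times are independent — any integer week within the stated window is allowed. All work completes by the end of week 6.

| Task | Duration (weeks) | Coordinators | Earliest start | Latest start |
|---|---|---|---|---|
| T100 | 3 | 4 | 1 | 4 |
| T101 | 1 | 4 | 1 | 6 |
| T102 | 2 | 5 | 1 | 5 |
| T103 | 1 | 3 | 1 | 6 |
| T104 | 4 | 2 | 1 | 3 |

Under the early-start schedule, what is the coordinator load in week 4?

2

At early start, week 4 has: T104.
Demand: 2 = 2.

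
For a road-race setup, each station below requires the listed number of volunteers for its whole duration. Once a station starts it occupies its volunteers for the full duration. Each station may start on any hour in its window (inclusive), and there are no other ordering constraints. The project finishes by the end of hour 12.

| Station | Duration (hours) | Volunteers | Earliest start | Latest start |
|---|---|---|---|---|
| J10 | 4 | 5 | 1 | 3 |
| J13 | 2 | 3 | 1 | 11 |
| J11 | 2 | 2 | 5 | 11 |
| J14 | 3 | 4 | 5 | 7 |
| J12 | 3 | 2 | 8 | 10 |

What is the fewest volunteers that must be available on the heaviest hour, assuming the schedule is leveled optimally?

Early-start (J10@1, J13@1, J11@5, J14@5, J12@8) gives peak 8: h1:8  h2:8  h3:5  h4:5  h5:6  h6:6  h7:4  h8:2  h9:2  h10:2  h11:0  h12:0.
Shift J13→5, J14→7, J12→10.
Schedule J10@1, J13@5, J11@5, J14@7, J12@10: h1:5  h2:5  h3:5  h4:5  h5:5  h6:5  h7:4  h8:4  h9:4  h10:2  h11:2  h12:2 — peak 5.

5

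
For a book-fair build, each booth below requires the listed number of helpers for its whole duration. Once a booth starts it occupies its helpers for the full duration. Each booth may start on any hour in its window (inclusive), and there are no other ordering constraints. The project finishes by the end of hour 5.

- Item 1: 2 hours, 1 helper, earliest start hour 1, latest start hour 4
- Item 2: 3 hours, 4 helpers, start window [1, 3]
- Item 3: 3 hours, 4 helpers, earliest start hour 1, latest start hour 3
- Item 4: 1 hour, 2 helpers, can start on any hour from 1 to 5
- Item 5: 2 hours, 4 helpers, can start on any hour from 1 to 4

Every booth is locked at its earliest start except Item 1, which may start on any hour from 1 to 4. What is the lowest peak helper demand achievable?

14

Item 1@1: h1:15  h2:13  h3:8  h4:0  h5:0 → peak 15
Item 1@2: h1:14  h2:13  h3:9  h4:0  h5:0 → peak 14
Item 1@3: h1:14  h2:12  h3:9  h4:1  h5:0 → peak 14
Item 1@4: h1:14  h2:12  h3:8  h4:1  h5:1 → peak 14
Best is Item 1@2, peak 14.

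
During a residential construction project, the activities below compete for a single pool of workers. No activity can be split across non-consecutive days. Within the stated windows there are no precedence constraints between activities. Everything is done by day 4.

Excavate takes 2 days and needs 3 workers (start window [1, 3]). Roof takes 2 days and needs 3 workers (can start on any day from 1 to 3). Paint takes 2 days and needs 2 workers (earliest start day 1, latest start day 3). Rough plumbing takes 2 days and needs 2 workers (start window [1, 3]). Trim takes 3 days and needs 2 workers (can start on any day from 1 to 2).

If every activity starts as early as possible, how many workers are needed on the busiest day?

12

Early-start schedule: Excavate@1, Roof@1, Paint@1, Rough plumbing@1, Trim@1.
Load per day: day 1: 12, day 2: 12, day 3: 2, day 4: 0.
Peak is 12.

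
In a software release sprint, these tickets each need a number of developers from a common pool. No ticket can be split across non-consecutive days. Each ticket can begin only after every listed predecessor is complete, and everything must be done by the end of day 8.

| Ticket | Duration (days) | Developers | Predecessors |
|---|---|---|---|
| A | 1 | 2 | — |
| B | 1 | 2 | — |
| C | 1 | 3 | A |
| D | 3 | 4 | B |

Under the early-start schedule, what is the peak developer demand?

7

Early-start schedule: A@1, B@1, C@2, D@2.
Load per day: day 1: 4, day 2: 7, day 3: 4, day 4: 4, day 5: 0, day 6: 0, day 7: 0, day 8: 0.
Peak is 7.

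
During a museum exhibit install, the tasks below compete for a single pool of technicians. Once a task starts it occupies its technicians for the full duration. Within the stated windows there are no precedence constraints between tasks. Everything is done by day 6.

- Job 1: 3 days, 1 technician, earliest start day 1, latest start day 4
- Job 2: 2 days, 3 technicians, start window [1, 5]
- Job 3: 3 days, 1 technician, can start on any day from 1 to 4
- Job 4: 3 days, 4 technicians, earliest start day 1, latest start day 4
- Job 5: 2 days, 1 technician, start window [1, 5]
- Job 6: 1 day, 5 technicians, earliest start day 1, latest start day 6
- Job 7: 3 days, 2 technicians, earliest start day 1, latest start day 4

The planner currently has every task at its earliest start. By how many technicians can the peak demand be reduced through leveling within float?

10

Early-start peak: d1:17  d2:12  d3:8  d4:0  d5:0  d6:0 ⇒ 17.
Leveled (Job 1@1, Job 2@1, Job 3@1, Job 4@3, Job 5@1, Job 6@6, Job 7@4): d1:6  d2:6  d3:6  d4:6  d5:6  d6:7 ⇒ 7.
Reduction 17 − 7 = 10.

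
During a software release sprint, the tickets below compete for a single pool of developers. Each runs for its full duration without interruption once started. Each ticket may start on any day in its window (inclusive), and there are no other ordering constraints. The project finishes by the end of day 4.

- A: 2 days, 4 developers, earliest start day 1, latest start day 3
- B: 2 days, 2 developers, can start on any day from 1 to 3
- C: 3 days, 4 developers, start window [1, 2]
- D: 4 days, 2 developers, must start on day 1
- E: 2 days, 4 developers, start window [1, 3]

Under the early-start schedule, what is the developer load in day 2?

At early start, day 2 has: A, B, C, D, E.
Demand: 4 + 2 + 4 + 2 + 4 = 16.

16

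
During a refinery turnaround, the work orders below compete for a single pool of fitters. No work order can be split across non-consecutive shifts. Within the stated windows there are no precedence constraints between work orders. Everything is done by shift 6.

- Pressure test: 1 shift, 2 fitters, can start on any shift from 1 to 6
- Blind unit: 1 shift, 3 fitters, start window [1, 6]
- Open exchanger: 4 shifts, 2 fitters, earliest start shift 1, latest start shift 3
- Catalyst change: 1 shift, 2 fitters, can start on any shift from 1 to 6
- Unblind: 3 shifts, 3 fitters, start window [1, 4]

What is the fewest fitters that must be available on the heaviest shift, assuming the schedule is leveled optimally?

5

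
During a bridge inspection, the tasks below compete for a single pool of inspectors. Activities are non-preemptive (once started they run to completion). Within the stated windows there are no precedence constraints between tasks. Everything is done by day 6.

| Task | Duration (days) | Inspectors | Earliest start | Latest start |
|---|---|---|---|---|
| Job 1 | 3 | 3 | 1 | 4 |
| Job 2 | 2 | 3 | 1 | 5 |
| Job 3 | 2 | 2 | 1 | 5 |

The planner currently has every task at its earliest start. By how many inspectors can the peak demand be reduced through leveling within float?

3

Early-start peak: d1:8  d2:8  d3:3  d4:0  d5:0  d6:0 ⇒ 8.
Leveled (Job 1@1, Job 2@4, Job 3@1): d1:5  d2:5  d3:3  d4:3  d5:3  d6:0 ⇒ 5.
Reduction 8 − 5 = 3.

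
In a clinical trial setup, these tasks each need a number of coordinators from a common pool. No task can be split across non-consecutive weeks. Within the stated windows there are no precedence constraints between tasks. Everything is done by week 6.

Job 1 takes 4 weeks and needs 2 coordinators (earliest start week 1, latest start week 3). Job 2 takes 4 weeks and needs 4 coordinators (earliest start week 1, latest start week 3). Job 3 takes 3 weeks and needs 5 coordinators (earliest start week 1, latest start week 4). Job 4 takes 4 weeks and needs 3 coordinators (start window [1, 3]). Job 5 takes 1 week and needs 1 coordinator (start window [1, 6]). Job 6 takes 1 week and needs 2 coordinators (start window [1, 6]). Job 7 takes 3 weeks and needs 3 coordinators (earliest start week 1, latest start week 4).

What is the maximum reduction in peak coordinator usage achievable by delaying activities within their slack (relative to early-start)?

Early-start peak: w1:20  w2:17  w3:17  w4:9  w5:0  w6:0 ⇒ 20.
Leveled (Job 1@1, Job 2@1, Job 3@1, Job 4@1, Job 5@4, Job 6@5, Job 7@4): w1:14  w2:14  w3:14  w4:13  w5:5  w6:3 ⇒ 14.
Reduction 20 − 14 = 6.

6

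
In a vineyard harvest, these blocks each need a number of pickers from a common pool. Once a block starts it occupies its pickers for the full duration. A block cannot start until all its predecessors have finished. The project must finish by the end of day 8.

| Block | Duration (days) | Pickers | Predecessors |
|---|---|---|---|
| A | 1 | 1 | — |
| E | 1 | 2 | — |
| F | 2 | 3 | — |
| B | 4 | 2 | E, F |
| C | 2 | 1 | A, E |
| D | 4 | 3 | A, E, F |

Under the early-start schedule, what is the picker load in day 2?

At early start, day 2 has: F, C.
Demand: 3 + 1 = 4.

4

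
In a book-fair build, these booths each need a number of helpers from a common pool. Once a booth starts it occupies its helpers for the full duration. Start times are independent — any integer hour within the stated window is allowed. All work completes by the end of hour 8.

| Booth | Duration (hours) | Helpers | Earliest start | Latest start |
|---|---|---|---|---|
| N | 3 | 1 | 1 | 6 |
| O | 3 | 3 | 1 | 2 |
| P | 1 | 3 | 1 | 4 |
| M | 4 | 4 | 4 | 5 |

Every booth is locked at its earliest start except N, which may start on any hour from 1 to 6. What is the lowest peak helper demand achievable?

6

N@1: h1:7  h2:4  h3:4  h4:4  h5:4  h6:4  h7:4  h8:0 → peak 7
N@2: h1:6  h2:4  h3:4  h4:5  h5:4  h6:4  h7:4  h8:0 → peak 6
N@3: h1:6  h2:3  h3:4  h4:5  h5:5  h6:4  h7:4  h8:0 → peak 6
N@4: h1:6  h2:3  h3:3  h4:5  h5:5  h6:5  h7:4  h8:0 → peak 6
N@5: h1:6  h2:3  h3:3  h4:4  h5:5  h6:5  h7:5  h8:0 → peak 6
N@6: h1:6  h2:3  h3:3  h4:4  h5:4  h6:5  h7:5  h8:1 → peak 6
Best is N@2, peak 6.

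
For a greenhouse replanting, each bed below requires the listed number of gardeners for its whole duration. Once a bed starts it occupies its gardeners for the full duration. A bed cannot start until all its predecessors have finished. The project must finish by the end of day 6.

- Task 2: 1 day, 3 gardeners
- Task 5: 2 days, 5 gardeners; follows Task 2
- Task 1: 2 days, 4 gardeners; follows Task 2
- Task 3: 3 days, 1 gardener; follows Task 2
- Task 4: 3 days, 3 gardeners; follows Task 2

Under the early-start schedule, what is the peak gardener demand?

Early-start schedule: Task 2@1, Task 5@2, Task 1@2, Task 3@2, Task 4@2.
Load per day: day 1: 3, day 2: 13, day 3: 13, day 4: 4, day 5: 0, day 6: 0.
Peak is 13.

13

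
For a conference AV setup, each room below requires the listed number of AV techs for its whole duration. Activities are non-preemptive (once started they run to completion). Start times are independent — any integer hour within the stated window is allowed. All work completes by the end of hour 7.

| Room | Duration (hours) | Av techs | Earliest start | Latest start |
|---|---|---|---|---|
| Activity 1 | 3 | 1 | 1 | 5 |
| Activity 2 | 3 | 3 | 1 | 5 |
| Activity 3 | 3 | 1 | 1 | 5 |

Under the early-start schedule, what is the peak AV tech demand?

5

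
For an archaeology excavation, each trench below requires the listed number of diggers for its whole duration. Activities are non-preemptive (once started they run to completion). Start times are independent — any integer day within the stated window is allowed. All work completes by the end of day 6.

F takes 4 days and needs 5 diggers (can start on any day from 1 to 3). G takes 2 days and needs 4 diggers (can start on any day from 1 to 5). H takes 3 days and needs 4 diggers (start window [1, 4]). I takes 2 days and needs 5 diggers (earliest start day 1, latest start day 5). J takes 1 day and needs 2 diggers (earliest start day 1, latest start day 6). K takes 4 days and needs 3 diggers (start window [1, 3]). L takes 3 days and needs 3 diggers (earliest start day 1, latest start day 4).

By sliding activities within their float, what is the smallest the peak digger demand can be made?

Early-start (F@1, G@1, H@1, I@1, J@1, K@1, L@1) gives peak 26: d1:26  d2:24  d3:15  d4:8  d5:0  d6:0.
Shift I→5, J→4, K→3, L→4.
Schedule F@1, G@1, H@1, I@5, J@4, K@3, L@4: d1:13  d2:13  d3:12  d4:13  d5:11  d6:11 — peak 13.
Total digger-days = 73 over 6 days ⇒ peak ≥ ⌈73/6⌉ = 13, so 13 is optimal.

13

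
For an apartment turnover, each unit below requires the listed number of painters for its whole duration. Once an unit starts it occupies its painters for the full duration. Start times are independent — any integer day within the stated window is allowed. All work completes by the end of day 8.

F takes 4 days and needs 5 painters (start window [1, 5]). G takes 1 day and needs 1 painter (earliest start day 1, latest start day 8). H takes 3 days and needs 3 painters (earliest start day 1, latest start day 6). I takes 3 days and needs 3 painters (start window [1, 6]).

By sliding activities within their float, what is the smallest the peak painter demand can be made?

Early-start (F@1, G@1, H@1, I@1) gives peak 12: d1:12  d2:11  d3:11  d4:5  d5:0  d6:0  d7:0  d8:0.
Shift H→5, I→5.
Schedule F@1, G@1, H@5, I@5: d1:6  d2:5  d3:5  d4:5  d5:6  d6:6  d7:6  d8:0 — peak 6.

6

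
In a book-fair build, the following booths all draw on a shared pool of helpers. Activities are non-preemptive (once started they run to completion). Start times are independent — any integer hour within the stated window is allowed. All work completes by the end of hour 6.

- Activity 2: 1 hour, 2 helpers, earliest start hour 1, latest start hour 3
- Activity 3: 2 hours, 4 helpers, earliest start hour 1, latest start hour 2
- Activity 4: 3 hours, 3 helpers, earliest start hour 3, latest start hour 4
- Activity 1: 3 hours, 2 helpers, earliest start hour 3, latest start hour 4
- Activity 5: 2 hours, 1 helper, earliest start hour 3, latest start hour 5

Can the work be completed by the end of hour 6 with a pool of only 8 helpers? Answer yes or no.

Schedule Activity 2@1, Activity 3@1, Activity 4@3, Activity 1@3, Activity 5@3: h1:6  h2:4  h3:6  h4:6  h5:5  h6:0 — peak 6 ≤ 8.

yes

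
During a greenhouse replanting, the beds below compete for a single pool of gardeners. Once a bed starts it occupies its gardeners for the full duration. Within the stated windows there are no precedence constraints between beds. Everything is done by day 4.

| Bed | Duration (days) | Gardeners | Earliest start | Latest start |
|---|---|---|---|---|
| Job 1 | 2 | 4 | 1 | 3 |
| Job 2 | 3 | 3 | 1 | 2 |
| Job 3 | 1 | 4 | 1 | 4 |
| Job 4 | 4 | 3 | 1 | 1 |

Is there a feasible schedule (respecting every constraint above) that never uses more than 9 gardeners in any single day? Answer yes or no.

The minimum achievable peak is 10; 9 < 10, so no feasible schedule stays within the cap.

no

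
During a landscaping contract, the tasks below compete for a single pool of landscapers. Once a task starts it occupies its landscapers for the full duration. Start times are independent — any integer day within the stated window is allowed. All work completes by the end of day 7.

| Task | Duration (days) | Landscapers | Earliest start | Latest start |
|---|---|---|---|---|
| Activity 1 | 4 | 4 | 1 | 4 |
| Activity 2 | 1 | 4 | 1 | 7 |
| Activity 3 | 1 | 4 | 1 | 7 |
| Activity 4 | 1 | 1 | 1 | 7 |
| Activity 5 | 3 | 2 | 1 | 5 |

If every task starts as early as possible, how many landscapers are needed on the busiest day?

Early-start schedule: Activity 1@1, Activity 2@1, Activity 3@1, Activity 4@1, Activity 5@1.
Load per day: day 1: 15, day 2: 6, day 3: 6, day 4: 4, day 5: 0, day 6: 0, day 7: 0.
Peak is 15.

15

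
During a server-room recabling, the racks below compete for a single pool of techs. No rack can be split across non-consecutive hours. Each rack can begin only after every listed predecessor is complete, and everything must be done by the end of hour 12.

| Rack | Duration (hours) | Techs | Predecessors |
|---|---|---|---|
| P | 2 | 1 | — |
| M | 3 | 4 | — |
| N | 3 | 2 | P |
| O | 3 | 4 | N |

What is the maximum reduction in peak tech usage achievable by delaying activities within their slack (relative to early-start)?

Early-start peak: h1:5  h2:5  h3:6  h4:2  h5:2  h6:4  h7:4  h8:4  h9:0  h10:0  h11:0  h12:0 ⇒ 6.
Leveled (P@1, M@3, N@6, O@9): h1:1  h2:1  h3:4  h4:4  h5:4  h6:2  h7:2  h8:2  h9:4  h10:4  h11:4  h12:0 ⇒ 4.
Reduction 6 − 4 = 2.

2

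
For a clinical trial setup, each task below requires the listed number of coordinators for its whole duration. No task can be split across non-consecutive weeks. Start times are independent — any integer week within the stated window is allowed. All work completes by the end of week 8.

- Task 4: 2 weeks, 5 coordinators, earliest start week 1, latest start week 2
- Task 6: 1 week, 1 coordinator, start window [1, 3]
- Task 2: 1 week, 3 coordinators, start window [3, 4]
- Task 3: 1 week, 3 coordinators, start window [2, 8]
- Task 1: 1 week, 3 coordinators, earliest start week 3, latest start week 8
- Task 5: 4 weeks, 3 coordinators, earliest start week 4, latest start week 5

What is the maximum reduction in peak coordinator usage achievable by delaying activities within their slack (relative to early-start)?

Early-start peak: w1:6  w2:8  w3:6  w4:3  w5:3  w6:3  w7:3  w8:0 ⇒ 8.
Leveled (Task 4@1, Task 6@1, Task 2@3, Task 3@3, Task 1@4, Task 5@4): w1:6  w2:5  w3:6  w4:6  w5:3  w6:3  w7:3  w8:0 ⇒ 6.
Reduction 8 − 6 = 2.

2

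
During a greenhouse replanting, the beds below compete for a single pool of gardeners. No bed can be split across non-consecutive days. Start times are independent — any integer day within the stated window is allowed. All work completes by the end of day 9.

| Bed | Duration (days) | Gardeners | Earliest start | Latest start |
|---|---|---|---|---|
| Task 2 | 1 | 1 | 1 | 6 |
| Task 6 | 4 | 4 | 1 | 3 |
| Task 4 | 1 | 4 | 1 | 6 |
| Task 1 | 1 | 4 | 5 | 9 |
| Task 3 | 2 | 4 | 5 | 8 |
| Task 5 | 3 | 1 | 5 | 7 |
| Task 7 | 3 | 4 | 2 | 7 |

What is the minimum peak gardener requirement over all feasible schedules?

Early-start (Task 2@1, Task 6@1, Task 4@1, Task 1@5, Task 3@5, Task 5@5, Task 7@2) gives peak 9: d1:9  d2:8  d3:8  d4:8  d5:9  d6:5  d7:1  d8:0  d9:0.
Shift Task 4→2, Task 5→6, Task 7→7.
Schedule Task 2@1, Task 6@1, Task 4@2, Task 1@5, Task 3@5, Task 5@6, Task 7@7: d1:5  d2:8  d3:4  d4:4  d5:8  d6:5  d7:5  d8:5  d9:4 — peak 8.

8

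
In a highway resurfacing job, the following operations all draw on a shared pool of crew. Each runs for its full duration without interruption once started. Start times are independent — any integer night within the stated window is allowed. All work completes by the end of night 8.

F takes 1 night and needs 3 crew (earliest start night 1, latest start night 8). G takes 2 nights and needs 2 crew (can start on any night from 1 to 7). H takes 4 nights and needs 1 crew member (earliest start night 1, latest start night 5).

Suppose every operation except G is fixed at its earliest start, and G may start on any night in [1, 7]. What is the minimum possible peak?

4

G@1: n1:6  n2:3  n3:1  n4:1  n5:0  n6:0  n7:0  n8:0 → peak 6
G@2: n1:4  n2:3  n3:3  n4:1  n5:0  n6:0  n7:0  n8:0 → peak 4
G@3: n1:4  n2:1  n3:3  n4:3  n5:0  n6:0  n7:0  n8:0 → peak 4
G@4: n1:4  n2:1  n3:1  n4:3  n5:2  n6:0  n7:0  n8:0 → peak 4
G@5: n1:4  n2:1  n3:1  n4:1  n5:2  n6:2  n7:0  n8:0 → peak 4
G@6: n1:4  n2:1  n3:1  n4:1  n5:0  n6:2  n7:2  n8:0 → peak 4
G@7: n1:4  n2:1  n3:1  n4:1  n5:0  n6:0  n7:2  n8:2 → peak 4
Best is G@2, peak 4.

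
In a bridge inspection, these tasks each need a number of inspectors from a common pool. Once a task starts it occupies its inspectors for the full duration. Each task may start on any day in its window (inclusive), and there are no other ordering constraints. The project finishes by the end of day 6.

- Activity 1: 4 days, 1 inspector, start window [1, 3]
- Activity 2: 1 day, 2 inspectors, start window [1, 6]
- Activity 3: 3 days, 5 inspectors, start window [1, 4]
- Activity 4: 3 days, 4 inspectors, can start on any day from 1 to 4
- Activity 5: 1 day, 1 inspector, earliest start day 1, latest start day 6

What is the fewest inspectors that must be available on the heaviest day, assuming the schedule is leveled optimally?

6

Early-start (Activity 1@1, Activity 2@1, Activity 3@1, Activity 4@1, Activity 5@1) gives peak 13: d1:13  d2:10  d3:10  d4:1  d5:0  d6:0.
Shift Activity 2→5, Activity 4→4, Activity 5→4.
Schedule Activity 1@1, Activity 2@5, Activity 3@1, Activity 4@4, Activity 5@4: d1:6  d2:6  d3:6  d4:6  d5:6  d6:4 — peak 6.
Total inspector-days = 34 over 6 days ⇒ peak ≥ ⌈34/6⌉ = 6, so 6 is optimal.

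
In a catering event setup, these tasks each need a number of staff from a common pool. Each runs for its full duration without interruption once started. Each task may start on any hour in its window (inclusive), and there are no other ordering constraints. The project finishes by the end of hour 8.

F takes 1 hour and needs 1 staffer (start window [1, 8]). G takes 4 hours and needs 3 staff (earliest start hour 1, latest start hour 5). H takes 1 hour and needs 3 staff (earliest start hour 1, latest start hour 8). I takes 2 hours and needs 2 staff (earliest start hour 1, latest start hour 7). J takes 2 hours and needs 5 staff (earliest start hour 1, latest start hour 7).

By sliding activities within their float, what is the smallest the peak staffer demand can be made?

5

Early-start (F@1, G@1, H@1, I@1, J@1) gives peak 14: h1:14  h2:10  h3:3  h4:3  h5:0  h6:0  h7:0  h8:0.
Shift H→5, I→2, J→6.
Schedule F@1, G@1, H@5, I@2, J@6: h1:4  h2:5  h3:5  h4:3  h5:3  h6:5  h7:5  h8:0 — peak 5.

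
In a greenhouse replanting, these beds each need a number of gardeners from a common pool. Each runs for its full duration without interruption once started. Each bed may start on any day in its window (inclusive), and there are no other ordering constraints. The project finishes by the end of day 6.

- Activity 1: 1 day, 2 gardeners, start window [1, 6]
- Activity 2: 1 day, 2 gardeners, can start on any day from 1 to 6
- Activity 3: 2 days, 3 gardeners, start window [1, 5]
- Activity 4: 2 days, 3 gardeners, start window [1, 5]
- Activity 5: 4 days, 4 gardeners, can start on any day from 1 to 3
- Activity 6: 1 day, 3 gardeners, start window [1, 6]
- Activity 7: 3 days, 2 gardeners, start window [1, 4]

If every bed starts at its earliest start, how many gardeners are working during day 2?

At early start, day 2 has: Activity 3, Activity 4, Activity 5, Activity 7.
Demand: 3 + 3 + 4 + 2 = 12.

12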